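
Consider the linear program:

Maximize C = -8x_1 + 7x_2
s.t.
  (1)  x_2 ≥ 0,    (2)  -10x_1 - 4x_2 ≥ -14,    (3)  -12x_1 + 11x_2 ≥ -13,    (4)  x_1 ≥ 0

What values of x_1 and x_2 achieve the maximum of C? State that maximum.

x_1 = 0, x_2 = 7/2, maximum C = 49/2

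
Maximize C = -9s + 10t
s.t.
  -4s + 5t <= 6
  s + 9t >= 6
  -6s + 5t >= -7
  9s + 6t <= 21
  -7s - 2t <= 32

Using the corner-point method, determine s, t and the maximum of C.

Vertices and C = -9s + 10t:
  (-24/41, 30/41) → C = 516/41
  (1, 2) → C = 11
  (93/59, 29/59) → C = -547/59
  (49/27, 7/9) → C = -77/9

s = -24/41, t = 30/41, maximum C = 516/41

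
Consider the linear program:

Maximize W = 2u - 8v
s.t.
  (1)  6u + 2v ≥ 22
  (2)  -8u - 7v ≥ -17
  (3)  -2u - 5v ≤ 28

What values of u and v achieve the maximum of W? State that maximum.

Extreme points and W = 2u - 8v:
  (60/13, -37/13) → W = 32
  (83/13, -106/13) → W = 78
  (281/26, -129/13) → W = 101

At the optimal vertex, -8u - 7v = -17 and -2u - 5v = 28.
Solving simultaneously gives u = 281/26, v = -129/13.

u = 281/26, v = -129/13, maximum W = 101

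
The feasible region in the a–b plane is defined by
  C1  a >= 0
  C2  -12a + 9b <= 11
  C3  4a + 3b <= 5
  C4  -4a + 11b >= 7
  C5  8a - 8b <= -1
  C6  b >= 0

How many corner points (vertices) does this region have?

Of the 15 pairwise boundary intersections, those satisfying every inequality are:
  (0, 11/9)
  (0, 7/11)
  (1/6, 13/9)
  (17/28, 6/7)

4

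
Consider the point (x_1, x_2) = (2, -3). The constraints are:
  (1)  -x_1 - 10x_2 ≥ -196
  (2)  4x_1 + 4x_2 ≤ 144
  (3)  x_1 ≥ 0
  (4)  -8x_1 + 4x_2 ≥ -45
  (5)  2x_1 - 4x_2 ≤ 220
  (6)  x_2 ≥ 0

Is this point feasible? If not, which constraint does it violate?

not feasible — violates (6)

Constraint (6): x_2 = -3, which is not ≥ 0. All other constraints are satisfied.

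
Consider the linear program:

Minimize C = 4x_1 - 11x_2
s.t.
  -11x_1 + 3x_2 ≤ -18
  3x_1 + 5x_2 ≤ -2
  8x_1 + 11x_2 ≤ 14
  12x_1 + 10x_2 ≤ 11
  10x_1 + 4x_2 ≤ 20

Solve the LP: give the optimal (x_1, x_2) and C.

x_1 = 21/16, x_2 = -19/16, minimum C = 293/16

Vertices and C = 4x_1 - 11x_2:
  (21/16, -19/16) → C = 293/16
  (5/2, -19/10) → C = 309/10
  (3, -5/2) → C = 79/2
The feasible region is unbounded (it extends along (2, -5), (-3, -11)), but C strictly increases along every unbounded feasible direction, so there is no improving ray and the minimum is attained at a vertex.

At the optimal vertex, -11x_1 + 3x_2 = -18 and 3x_1 + 5x_2 = -2.
Solving simultaneously gives x_1 = 21/16, x_2 = -19/16.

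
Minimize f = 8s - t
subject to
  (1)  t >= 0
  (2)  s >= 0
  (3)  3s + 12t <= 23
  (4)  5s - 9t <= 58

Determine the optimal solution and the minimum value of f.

s = 0, t = 23/12, minimum f = -23/12

Vertices and f = 8s - t:
  (0, 0) → f = 0
  (23/3, 0) → f = 184/3
  (0, 23/12) → f = -23/12

The optimum lies where s = 0 and 3s + 12t = 23.
Solving simultaneously gives s = 0, t = 23/12.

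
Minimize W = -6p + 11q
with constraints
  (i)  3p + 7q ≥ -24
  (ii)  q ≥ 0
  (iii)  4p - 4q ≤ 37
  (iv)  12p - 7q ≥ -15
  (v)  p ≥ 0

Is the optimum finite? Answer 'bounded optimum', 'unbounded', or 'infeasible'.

bounded optimum

Corner points and W = -6p + 11q:
  (37/4, 0) → W = -111/2
  (0, 0) → W = 0
  (0, 15/7) → W = 165/7
The feasible region has finitely many vertices and no improving ray; the minimum is -111/2 at (37/4, 0).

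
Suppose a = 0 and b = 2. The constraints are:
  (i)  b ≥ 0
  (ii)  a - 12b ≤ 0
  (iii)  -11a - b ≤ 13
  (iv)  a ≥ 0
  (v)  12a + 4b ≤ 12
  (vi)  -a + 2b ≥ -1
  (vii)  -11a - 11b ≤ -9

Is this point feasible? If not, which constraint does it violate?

(i): 2 ≥ 0 ✓
(ii): -24 ≤ 0 ✓
(iii): -2 ≤ 13 ✓
(iv): 0 ≥ 0 ✓
(v): 8 ≤ 12 ✓
(vi): 4 ≥ -1 ✓
(vii): -22 ≤ -9 ✓

feasible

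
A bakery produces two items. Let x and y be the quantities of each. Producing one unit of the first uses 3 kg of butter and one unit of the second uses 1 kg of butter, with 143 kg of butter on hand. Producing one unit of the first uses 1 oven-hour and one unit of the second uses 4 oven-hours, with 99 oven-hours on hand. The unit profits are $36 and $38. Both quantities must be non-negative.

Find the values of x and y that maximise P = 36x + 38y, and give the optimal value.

x = 43, y = 14, maximum P = 2080

Corner points and P = 36x + 38y:
  (0, 0) → P = 0
  (0, 99/4) → P = 1881/2
  (143/3, 0) → P = 1716
  (43, 14) → P = 2080

The optimum lies where 3x + y = 143 and x + 4y = 99.
Solving simultaneously gives x = 43, y = 14.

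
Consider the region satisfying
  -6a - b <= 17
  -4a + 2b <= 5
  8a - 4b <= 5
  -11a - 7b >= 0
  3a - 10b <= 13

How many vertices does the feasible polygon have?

4

Intersecting each pair of boundary lines and keeping only the points that satisfy every inequality leaves:
  (-7/10, 11/10)
  (-38/17, -67/34)
  (7/20, -11/20)
  (-1/34, -89/68)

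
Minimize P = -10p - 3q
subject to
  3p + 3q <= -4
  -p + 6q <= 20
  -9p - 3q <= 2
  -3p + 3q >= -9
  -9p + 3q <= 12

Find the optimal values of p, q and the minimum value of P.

The optimum lies where 3p + 3q = -4 and -3p + 3q = -9.
Solving simultaneously gives p = 5/6, q = -13/6.

p = 5/6, q = -13/6, minimum P = -11/6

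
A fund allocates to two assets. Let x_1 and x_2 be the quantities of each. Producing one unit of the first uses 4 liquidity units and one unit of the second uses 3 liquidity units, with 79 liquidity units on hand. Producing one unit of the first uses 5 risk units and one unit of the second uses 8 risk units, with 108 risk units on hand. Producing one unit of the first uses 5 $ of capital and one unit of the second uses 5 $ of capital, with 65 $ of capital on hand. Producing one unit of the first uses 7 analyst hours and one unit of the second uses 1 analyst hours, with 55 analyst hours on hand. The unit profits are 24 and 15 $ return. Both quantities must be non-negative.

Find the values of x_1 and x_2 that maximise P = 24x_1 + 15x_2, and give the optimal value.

The binding constraints are 5x_1 + 5x_2 = 65 and 7x_1 + x_2 = 55.
Solving simultaneously gives x_1 = 7, x_2 = 6.

x_1 = 7, x_2 = 6, maximum P = 258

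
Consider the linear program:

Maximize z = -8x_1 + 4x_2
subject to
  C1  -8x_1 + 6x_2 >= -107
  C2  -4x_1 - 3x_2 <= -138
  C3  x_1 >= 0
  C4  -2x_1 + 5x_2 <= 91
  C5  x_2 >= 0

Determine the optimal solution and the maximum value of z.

Corner points and z = -8x_1 + 4x_2:
  (383/16, 169/12) → z = -811/6
  (1081/28, 471/14) → z = -1220/7
  (417/26, 320/13) → z = -388/13

At the optimal vertex, -4x_1 - 3x_2 = -138 and -2x_1 + 5x_2 = 91.
Solving simultaneously gives x_1 = 417/26, x_2 = 320/13.

x_1 = 417/26, x_2 = 320/13, maximum z = -388/13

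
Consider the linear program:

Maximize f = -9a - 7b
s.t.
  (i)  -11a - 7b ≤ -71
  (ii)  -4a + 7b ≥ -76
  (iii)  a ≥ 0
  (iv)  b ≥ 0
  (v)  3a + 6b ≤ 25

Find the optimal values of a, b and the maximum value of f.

a = 71/11, b = 0, maximum f = -639/11

Vertices and f = -9a - 7b:
  (71/11, 0) → f = -639/11
  (251/45, 62/45) → f = -2693/45
  (25/3, 0) → f = -75

The binding constraints are -11a - 7b = -71 and b = 0.
Solving simultaneously gives a = 71/11, b = 0.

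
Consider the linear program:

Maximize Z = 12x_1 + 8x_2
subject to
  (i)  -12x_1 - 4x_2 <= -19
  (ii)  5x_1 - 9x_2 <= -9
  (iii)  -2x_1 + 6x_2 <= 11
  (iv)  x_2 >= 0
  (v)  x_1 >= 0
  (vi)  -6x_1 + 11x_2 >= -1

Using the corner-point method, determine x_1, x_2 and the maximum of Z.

Feasible corners and Z = 12x_1 + 8x_2:
  (135/128, 203/128) → Z = 811/32
  (7/8, 17/8) → Z = 55/2
  (15/4, 37/12) → Z = 209/3

The optimum lies where 5x_1 - 9x_2 = -9 and -2x_1 + 6x_2 = 11.
Solving simultaneously gives x_1 = 15/4, x_2 = 37/12.

x_1 = 15/4, x_2 = 37/12, maximum Z = 209/3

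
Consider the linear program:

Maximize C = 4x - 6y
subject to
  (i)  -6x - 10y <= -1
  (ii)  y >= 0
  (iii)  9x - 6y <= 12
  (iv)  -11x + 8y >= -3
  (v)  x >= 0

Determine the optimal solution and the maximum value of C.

x = 3/11, y = 0, maximum C = 12/11

The feasible region is unbounded (it extends along (0, 1), (2, 3)), but C strictly decreases along every unbounded feasible direction, so there is no improving ray and the maximum is attained at a vertex.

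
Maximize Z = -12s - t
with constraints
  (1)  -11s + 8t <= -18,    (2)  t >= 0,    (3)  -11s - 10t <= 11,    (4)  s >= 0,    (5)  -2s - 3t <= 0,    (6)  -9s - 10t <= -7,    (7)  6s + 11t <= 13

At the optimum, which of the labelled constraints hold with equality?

(1) and (2)

Feasible corners and Z = -12s - t:
  (18/11, 0) → Z = -216/11
  (302/169, 35/169) → Z = -3659/169
  (13/6, 0) → Z = -26

The maximum is at (18/11, 0). Substituting into each constraint, equality holds for (1) and (2); the remaining constraints have slack.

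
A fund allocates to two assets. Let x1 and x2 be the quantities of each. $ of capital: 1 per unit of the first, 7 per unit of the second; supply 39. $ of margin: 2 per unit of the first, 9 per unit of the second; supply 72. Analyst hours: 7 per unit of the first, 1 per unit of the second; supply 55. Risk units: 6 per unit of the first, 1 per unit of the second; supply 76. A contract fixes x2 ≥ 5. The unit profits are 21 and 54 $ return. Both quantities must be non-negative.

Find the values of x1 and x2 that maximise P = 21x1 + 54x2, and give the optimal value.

x1 = 4, x2 = 5, maximum P = 354

Extreme points and P = 21x1 + 54x2:
  (0, 39/7) → P = 2106/7
  (0, 5) → P = 270
  (4, 5) → P = 354

The binding constraints are x1 + 7x2 = 39 and x2 = 5.
Solving simultaneously gives x1 = 4, x2 = 5.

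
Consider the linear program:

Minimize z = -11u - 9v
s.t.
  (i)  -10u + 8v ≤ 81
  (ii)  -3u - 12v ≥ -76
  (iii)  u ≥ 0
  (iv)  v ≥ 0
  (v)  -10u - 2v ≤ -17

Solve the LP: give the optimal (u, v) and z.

u = 76/3, v = 0, minimum z = -836/3

Vertices and z = -11u - 9v:
  (76/3, 0) → z = -836/3
  (26/57, 709/114) → z = -6953/114
  (17/10, 0) → z = -187/10

The optimum lies where -3u - 12v = -76 and v = 0.
Solving simultaneously gives u = 76/3, v = 0.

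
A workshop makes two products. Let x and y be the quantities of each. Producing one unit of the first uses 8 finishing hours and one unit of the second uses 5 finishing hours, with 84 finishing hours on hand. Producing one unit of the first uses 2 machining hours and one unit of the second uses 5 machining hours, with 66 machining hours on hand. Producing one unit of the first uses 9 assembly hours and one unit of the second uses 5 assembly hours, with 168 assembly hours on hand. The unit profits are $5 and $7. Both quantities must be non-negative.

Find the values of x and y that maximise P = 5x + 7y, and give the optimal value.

x = 3, y = 12, maximum P = 99

Corner points and P = 5x + 7y:
  (0, 0) → P = 0
  (0, 66/5) → P = 462/5
  (21/2, 0) → P = 105/2
  (3, 12) → P = 99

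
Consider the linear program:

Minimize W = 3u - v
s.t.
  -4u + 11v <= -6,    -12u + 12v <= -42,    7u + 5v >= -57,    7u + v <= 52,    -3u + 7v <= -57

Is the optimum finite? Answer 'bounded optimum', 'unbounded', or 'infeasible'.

Vertices and W = 3u - v:
  (317/28, -109/4) → W = 857/14
  (-57/32, -285/32) → W = 57/16
  (421/52, -243/52) → W = 753/26
The feasible region has finitely many vertices and no improving ray; the minimum is 57/16 at (-57/32, -285/32).

bounded optimum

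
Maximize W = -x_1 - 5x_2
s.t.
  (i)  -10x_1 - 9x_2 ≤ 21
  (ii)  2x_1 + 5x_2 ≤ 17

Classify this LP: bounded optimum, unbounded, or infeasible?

unbounded

From the feasible point (-129/16, 53/8), moving in the direction (5, -2) keeps every constraint satisfied while W increases without bound.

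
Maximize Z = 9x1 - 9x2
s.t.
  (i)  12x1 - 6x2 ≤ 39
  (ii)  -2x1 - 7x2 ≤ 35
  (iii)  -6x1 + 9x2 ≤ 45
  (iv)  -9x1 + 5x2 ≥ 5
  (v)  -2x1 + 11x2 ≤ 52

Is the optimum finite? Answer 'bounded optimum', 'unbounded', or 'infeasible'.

bounded optimum

Extreme points and Z = 9x1 - 9x2:
  (-21/2, -2) → Z = -153/2
  (-210/73, -305/73) → Z = 855/73
  (-9/16, 37/8) → Z = -747/16
  (205/89, 458/89) → Z = -2277/89
The feasible region has finitely many vertices and no improving ray; the maximum is 855/73 at (-210/73, -305/73).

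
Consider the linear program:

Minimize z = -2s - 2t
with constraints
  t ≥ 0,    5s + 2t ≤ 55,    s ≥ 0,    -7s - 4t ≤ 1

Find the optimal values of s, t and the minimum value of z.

s = 0, t = 55/2, minimum z = -55

Corner points and z = -2s - 2t:
  (11, 0) → z = -22
  (0, 0) → z = 0
  (0, 55/2) → z = -55

At the optimal vertex, 5s + 2t = 55 and s = 0.
Solving simultaneously gives s = 0, t = 55/2.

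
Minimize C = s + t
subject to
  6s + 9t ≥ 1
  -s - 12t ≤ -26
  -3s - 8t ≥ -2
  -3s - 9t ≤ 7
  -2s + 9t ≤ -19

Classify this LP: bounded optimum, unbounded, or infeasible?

The boundaries 6s + 9t = 1 and -3s - 9t = 7 meet at (8/3, -5/3), but that point violates -s - 12t ≤ -26. Every candidate vertex is excluded by some other constraint, so the feasible region is empty.

infeasible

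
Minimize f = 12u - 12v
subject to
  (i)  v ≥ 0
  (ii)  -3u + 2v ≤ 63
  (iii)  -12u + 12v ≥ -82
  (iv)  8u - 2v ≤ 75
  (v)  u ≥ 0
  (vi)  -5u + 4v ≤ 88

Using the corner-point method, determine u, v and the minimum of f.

u = 238/11, v = 1079/22, minimum f = -3618/11

Feasible corners and f = 12u - 12v:
  (41/6, 0) → f = 82
  (0, 0) → f = 0
  (92/9, 61/18) → f = 82
  (238/11, 1079/22) → f = -3618/11
  (0, 22) → f = -264

At the optimal vertex, 8u - 2v = 75 and -5u + 4v = 88.
Solving simultaneously gives u = 238/11, v = 1079/22.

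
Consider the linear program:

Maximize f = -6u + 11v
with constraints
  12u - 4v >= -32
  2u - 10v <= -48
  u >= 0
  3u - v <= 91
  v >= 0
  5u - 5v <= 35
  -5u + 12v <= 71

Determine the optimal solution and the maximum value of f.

u = 0, v = 71/12, maximum f = 781/12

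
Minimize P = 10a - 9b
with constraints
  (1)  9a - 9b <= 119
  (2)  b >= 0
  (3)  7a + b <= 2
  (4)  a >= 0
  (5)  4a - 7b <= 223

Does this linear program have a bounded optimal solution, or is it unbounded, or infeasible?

Vertices and P = 10a - 9b:
  (2/7, 0) → P = 20/7
  (0, 0) → P = 0
  (0, 2) → P = -18
The feasible region has finitely many vertices and no improving ray; the minimum is -18 at (0, 2).

bounded optimum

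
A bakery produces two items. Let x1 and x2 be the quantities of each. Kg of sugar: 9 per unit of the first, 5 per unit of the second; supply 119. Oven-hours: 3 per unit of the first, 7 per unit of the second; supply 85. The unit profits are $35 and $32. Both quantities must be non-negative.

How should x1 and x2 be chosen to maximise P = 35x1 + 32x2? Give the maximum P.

Extreme points and P = 35x1 + 32x2:
  (0, 0) → P = 0
  (0, 85/7) → P = 2720/7
  (119/9, 0) → P = 4165/9
  (17/2, 17/2) → P = 1139/2

The optimum lies where 9x1 + 5x2 = 119 and 3x1 + 7x2 = 85.
Solving simultaneously gives x1 = 17/2, x2 = 17/2.

x1 = 17/2, x2 = 17/2, maximum P = 1139/2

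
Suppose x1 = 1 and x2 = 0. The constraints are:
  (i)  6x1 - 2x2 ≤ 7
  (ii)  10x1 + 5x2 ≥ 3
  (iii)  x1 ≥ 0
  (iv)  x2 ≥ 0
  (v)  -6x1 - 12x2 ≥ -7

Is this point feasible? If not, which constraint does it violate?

feasible

(i): 6 ≤ 7 ✓
(ii): 10 ≥ 3 ✓
(iii): 1 ≥ 0 ✓
(iv): 0 ≥ 0 ✓
(v): -6 ≥ -7 ✓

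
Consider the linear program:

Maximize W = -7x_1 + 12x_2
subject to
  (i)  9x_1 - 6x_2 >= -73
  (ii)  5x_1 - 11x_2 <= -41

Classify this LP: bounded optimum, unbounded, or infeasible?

From the feasible point (-557/69, 4/69), moving in the direction (6, 9) keeps every constraint satisfied while W increases without bound.

unbounded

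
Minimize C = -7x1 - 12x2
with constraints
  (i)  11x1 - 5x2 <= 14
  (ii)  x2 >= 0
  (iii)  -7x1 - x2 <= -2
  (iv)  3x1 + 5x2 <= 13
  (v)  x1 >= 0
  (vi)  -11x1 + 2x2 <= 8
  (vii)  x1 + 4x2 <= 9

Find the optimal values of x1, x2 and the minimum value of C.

Extreme points and C = -7x1 - 12x2:
  (14/11, 0) → C = -98/11
  (27/14, 101/70) → C = -2157/70
  (2/7, 0) → C = -2
  (0, 2) → C = -24
  (1, 2) → C = -31
  (0, 9/4) → C = -27

The optimum lies where 3x1 + 5x2 = 13 and x1 + 4x2 = 9.
Solving simultaneously gives x1 = 1, x2 = 2.

x1 = 1, x2 = 2, minimum C = -31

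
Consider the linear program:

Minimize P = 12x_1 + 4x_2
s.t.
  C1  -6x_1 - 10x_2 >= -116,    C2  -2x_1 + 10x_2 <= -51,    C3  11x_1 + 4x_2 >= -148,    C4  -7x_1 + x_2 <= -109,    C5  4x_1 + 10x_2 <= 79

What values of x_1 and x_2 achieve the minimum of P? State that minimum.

Corner points and P = 12x_1 + 4x_2:
  (167/8, -37/40) → P = 1234/5
  (1039/68, -139/68) → P = 2978/17
  (96/13, -745/13) → P = -1828/13
The feasible region is unbounded (it extends along (5, -3), (4, -11)), but P strictly increases along every unbounded feasible direction, so there is no improving ray and the minimum is attained at a vertex.

The optimum lies where 11x_1 + 4x_2 = -148 and -7x_1 + x_2 = -109.
Solving simultaneously gives x_1 = 96/13, x_2 = -745/13.

x_1 = 96/13, x_2 = -745/13, minimum P = -1828/13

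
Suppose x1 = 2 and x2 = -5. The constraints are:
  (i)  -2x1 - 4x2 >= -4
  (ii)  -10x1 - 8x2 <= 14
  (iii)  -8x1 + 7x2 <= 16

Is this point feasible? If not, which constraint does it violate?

Constraint (ii): -10x1 - 8x2 = 20, which is not ≤ 14. All other constraints are satisfied.

not feasible — violates (ii)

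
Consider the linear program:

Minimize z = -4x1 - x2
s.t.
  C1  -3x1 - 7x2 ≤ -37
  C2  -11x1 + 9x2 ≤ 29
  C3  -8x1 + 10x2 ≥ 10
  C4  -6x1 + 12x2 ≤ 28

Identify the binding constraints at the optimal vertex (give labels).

C3 and C4

Vertices and z = -4x1 - x2:
  (150/43, 163/43) → z = -763/43
  (124/39, 51/13) → z = -649/39
  (40/9, 41/9) → z = -67/3

The minimum is at (40/9, 41/9). Substituting into each constraint, equality holds for C3 and C4; the remaining constraints have slack.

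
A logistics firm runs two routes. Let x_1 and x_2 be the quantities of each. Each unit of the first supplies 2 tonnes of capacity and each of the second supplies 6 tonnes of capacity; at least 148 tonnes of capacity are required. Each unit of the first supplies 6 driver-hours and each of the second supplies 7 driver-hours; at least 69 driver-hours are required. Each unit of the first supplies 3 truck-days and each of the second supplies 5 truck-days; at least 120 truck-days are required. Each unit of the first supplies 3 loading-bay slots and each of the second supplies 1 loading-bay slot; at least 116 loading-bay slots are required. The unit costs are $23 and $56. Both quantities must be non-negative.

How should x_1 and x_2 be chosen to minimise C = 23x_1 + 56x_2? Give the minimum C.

x_1 = 137/4, x_2 = 53/4, minimum C = 6119/4

The feasible region is unbounded (it extends along (0, 1), (1, 0)), but C strictly increases along every unbounded feasible direction, so there is no improving ray and the minimum is attained at a vertex.

The optimum lies where 2x_1 + 6x_2 = 148 and 3x_1 + x_2 = 116.
Solving simultaneously gives x_1 = 137/4, x_2 = 53/4.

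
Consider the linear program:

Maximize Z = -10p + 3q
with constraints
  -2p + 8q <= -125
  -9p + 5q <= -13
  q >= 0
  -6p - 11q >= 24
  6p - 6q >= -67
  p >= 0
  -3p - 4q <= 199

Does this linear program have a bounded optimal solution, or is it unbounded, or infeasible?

infeasible

The boundaries -2p + 8q = -125 and q = 0 meet at (125/2, 0), but that point violates -6p - 11q ≥ 24. Every candidate vertex is excluded by some other constraint, so the feasible region is empty.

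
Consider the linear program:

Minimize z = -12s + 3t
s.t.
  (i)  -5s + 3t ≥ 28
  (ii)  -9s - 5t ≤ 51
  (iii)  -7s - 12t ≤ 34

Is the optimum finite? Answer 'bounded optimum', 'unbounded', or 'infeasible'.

From the feasible point (-146/27, 26/81), moving in the direction (3, 5) keeps every constraint satisfied while z decreases without bound.

unbounded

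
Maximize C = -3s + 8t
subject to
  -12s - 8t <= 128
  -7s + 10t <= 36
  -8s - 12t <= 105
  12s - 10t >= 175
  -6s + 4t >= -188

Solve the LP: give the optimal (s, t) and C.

s = 253/4, t = 383/8, maximum C = 773/4

Corner points and C = -3s + 8t:
  (211/5, 1657/50) → C = 3463/25
  (253/4, 383/8) → C = 773/4
  (75/16, -95/8) → C = -1745/16
  (459/26, -1067/52) → C = -5645/26

The binding constraints are -7s + 10t = 36 and -6s + 4t = -188.
Solving simultaneously gives s = 253/4, t = 383/8.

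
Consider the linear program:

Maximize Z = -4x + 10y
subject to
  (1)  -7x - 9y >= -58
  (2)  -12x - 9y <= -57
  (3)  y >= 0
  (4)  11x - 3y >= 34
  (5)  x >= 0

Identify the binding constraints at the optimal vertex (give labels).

(1) and (4)

Extreme points and Z = -4x + 10y:
  (58/7, 0) → Z = -232/7
  (4, 10/3) → Z = 52/3
  (19/4, 0) → Z = -19
  (53/15, 73/45) → Z = 94/45

The maximum is at (4, 10/3). Substituting into each constraint, equality holds for (1) and (4); the remaining constraints have slack.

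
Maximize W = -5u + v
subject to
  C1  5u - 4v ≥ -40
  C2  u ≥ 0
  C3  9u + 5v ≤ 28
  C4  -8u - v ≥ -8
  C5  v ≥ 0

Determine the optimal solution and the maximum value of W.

u = 0, v = 28/5, maximum W = 28/5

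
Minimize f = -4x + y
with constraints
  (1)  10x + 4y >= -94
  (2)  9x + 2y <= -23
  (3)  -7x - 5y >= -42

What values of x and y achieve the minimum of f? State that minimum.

x = 6, y = -77/2, minimum f = -125/2

The optimum lies where 10x + 4y = -94 and 9x + 2y = -23.
Solving simultaneously gives x = 6, y = -77/2.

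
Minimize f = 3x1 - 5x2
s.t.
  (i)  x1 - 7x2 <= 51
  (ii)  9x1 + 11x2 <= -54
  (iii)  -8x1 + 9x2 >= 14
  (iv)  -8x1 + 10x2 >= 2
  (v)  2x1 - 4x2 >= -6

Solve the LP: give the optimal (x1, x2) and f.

x1 = -123/5, x2 = -54/5, minimum f = -99/5

Vertices and f = 3x1 - 5x2:
  (-557/47, -422/47) → f = 439/47
  (-123/5, -54/5) → f = -99/5
  (-640/169, -306/169) → f = -30/13
  (-141/29, -27/29) → f = -288/29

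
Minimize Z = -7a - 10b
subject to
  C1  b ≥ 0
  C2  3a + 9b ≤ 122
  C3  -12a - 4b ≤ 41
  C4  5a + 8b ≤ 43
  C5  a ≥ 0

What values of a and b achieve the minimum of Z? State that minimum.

a = 43/5, b = 0, minimum Z = -301/5

The binding constraints are b = 0 and 5a + 8b = 43.
Solving simultaneously gives a = 43/5, b = 0.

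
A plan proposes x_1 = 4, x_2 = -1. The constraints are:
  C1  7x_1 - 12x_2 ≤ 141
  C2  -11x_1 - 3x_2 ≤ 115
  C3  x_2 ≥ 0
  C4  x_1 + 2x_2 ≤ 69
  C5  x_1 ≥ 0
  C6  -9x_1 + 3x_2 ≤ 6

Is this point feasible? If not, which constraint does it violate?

Constraint C3: x_2 = -1, which is not ≥ 0. All other constraints are satisfied.

not feasible — violates C3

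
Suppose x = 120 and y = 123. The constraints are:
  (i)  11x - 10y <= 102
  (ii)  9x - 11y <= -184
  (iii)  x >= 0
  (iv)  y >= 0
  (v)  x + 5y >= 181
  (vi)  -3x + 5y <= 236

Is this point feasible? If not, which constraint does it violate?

Constraint (vi): -3x + 5y = 255, which is not ≤ 236. All other constraints are satisfied.

not feasible — violates (vi)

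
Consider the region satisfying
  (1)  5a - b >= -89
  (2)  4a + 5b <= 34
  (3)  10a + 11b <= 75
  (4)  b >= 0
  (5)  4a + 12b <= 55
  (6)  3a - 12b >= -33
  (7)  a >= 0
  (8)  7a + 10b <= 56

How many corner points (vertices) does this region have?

Pairwise boundary intersections that survive every other constraint:
  (15/2, 0)
  (134/23, 35/23)
  (0, 0)
  (0, 11/4)
  (3, 7/2)

5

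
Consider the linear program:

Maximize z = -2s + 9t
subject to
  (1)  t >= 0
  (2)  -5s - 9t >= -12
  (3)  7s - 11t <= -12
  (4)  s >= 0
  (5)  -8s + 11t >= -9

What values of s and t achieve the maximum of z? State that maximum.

s = 0, t = 4/3, maximum z = 12

Feasible corners and z = -2s + 9t:
  (12/59, 72/59) → z = 624/59
  (0, 4/3) → z = 12
  (0, 12/11) → z = 108/11

The binding constraints are -5s - 9t = -12 and s = 0.
Solving simultaneously gives s = 0, t = 4/3.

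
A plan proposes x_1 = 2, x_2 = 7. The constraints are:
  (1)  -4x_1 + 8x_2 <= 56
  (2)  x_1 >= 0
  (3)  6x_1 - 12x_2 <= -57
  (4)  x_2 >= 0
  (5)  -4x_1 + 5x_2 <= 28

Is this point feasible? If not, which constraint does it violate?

feasible

(1): 48 ≤ 56 ✓
(2): 2 ≥ 0 ✓
(3): -72 ≤ -57 ✓
(4): 7 ≥ 0 ✓
(5): 27 ≤ 28 ✓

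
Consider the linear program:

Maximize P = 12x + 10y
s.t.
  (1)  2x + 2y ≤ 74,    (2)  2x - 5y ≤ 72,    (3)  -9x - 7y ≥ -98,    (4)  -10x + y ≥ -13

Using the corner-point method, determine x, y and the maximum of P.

x = -161/2, y = 235/2, maximum P = 209

Corner points and P = 12x + 10y:
  (-161/2, 235/2) → P = 209
  (-7/48, -347/24) → P = -439/3
  (189/79, 863/79) → P = 10898/79
The feasible region is unbounded (it extends along (-1, 1), (-5, -2)), but P strictly decreases along every unbounded feasible direction, so there is no improving ray and the maximum is attained at a vertex.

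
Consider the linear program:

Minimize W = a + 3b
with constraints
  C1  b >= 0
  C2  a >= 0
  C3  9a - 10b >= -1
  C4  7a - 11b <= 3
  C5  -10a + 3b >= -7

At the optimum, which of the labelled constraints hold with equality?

Corner points and W = a + 3b:
  (0, 0) → W = 0
  (3/7, 0) → W = 3/7
  (0, 1/10) → W = 3/10
  (1, 1) → W = 4
  (68/89, 19/89) → W = 125/89

The minimum is at (0, 0). Substituting into each constraint, equality holds for C1 and C2; the remaining constraints have slack.

C1 and C2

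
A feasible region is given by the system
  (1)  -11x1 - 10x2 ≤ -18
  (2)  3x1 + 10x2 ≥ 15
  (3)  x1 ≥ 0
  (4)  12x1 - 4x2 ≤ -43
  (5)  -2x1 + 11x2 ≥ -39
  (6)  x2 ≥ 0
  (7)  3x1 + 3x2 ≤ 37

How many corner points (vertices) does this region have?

Intersecting each pair of boundary lines and keeping only the points that satisfy every inequality leaves:
  (0, 43/4)
  (0, 37/3)
  (19/48, 191/16)

3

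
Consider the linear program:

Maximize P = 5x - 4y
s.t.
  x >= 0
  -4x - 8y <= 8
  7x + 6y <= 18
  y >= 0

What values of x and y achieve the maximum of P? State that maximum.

x = 18/7, y = 0, maximum P = 90/7

Feasible corners and P = 5x - 4y:
  (0, 3) → P = -12
  (0, 0) → P = 0
  (18/7, 0) → P = 90/7

The binding constraints are 7x + 6y = 18 and y = 0.
Solving simultaneously gives x = 18/7, y = 0.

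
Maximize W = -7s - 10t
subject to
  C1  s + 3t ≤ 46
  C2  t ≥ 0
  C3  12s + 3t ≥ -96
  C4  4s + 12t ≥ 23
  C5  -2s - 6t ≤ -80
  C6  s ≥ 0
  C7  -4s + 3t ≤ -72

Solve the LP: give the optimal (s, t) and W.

Feasible corners and W = -7s - 10t:
  (46, 0) → W = -322
  (118/5, 112/15) → W = -3598/15
  (40, 0) → W = -280
  (112/5, 88/15) → W = -3232/15

The optimum lies where -2s - 6t = -80 and -4s + 3t = -72.
Solving simultaneously gives s = 112/5, t = 88/15.

s = 112/5, t = 88/15, maximum W = -3232/15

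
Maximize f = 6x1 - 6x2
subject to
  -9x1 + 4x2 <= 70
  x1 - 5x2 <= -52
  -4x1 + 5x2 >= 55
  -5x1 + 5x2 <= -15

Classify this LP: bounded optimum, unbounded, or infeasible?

From the feasible point (70, 67), moving in the direction (5, 4) keeps every constraint satisfied while f increases without bound.

unbounded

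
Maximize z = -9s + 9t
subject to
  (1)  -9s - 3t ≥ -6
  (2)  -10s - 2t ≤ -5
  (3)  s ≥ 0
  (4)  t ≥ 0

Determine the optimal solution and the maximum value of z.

s = 1/4, t = 5/4, maximum z = 9

Feasible corners and z = -9s + 9t:
  (1/4, 5/4) → z = 9
  (2/3, 0) → z = -6
  (1/2, 0) → z = -9/2

The binding constraints are -9s - 3t = -6 and -10s - 2t = -5.
Solving simultaneously gives s = 1/4, t = 5/4.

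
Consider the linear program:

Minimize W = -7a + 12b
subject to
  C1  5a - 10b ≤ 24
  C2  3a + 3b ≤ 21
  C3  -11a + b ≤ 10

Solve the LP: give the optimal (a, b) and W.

Corner points and W = -7a + 12b:
  (94/15, 11/15) → W = -526/15
  (-124/105, -314/105) → W = -580/21
  (-1/4, 29/4) → W = 355/4

The binding constraints are 5a - 10b = 24 and 3a + 3b = 21.
Solving simultaneously gives a = 94/15, b = 11/15.

a = 94/15, b = 11/15, minimum W = -526/15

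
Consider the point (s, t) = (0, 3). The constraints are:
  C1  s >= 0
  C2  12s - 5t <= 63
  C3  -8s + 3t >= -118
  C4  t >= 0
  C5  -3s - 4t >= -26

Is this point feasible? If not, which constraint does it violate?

feasible

C1: 0 ≥ 0 ✓
C2: -15 ≤ 63 ✓
C3: 9 ≥ -118 ✓
C4: 3 ≥ 0 ✓
C5: -12 ≥ -26 ✓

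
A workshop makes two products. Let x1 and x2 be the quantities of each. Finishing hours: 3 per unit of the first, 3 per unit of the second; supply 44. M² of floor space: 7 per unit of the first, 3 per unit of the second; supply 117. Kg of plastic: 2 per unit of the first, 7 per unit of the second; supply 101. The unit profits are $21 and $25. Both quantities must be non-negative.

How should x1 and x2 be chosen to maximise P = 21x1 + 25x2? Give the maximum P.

x1 = 1/3, x2 = 43/3, maximum P = 1096/3

Feasible corners and P = 21x1 + 25x2:
  (0, 0) → P = 0
  (0, 101/7) → P = 2525/7
  (44/3, 0) → P = 308
  (1/3, 43/3) → P = 1096/3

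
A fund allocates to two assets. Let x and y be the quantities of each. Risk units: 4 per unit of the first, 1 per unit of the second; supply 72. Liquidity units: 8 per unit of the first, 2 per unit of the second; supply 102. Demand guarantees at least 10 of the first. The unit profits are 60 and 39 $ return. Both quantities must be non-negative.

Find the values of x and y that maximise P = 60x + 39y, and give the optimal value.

x = 10, y = 11, maximum P = 1029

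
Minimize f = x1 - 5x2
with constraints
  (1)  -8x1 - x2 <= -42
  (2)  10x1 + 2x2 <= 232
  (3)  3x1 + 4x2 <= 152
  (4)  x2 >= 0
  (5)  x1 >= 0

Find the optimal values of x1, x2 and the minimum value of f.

x1 = 16/29, x2 = 1090/29, minimum f = -5434/29

Vertices and f = x1 - 5x2:
  (16/29, 1090/29) → f = -5434/29
  (21/4, 0) → f = 21/4
  (312/17, 412/17) → f = -1748/17
  (116/5, 0) → f = 116/5

At the optimal vertex, -8x1 - x2 = -42 and 3x1 + 4x2 = 152.
Solving simultaneously gives x1 = 16/29, x2 = 1090/29.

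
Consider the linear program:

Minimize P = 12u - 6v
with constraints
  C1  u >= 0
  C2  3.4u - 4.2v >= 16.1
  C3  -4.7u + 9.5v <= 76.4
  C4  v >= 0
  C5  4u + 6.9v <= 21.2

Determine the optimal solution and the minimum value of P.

u = 161/34, v = 0, minimum P = 966/17

Extreme points and P = 12u - 6v:
  (161/34, 0) → P = 966/17
  (6671/1342, 128/671) → P = 39258/671
  (53/10, 0) → P = 318/5

The optimum lies where 3.4u - 4.2v = 16.1 and v = 0.
Solving simultaneously gives u = 161/34, v = 0.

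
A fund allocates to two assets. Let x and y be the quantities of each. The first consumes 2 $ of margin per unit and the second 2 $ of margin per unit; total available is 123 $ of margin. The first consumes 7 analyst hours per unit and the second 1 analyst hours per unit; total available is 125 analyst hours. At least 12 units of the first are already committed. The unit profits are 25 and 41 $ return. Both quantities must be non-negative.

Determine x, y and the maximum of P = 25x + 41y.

x = 12, y = 41, maximum P = 1981

Extreme points and P = 25x + 41y:
  (125/7, 0) → P = 3125/7
  (12, 0) → P = 300
  (12, 41) → P = 1981

At the optimal vertex, 7x + y = 125 and x = 12.
Solving simultaneously gives x = 12, y = 41.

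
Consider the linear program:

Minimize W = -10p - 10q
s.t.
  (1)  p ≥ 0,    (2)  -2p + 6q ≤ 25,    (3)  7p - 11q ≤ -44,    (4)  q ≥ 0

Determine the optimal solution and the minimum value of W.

Feasible corners and W = -10p - 10q:
  (0, 25/6) → W = -125/3
  (0, 4) → W = -40
  (11/20, 87/20) → W = -49

The binding constraints are -2p + 6q = 25 and 7p - 11q = -44.
Solving simultaneously gives p = 11/20, q = 87/20.

p = 11/20, q = 87/20, minimum W = -49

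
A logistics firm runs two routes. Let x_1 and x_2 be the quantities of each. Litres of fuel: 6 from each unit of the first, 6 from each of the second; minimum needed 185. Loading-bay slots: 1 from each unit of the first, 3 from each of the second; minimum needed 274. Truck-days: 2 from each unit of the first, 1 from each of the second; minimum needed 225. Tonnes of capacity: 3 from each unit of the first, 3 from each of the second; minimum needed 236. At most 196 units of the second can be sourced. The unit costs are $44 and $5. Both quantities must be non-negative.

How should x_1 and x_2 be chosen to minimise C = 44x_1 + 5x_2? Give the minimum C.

x_1 = 29/2, x_2 = 196, minimum C = 1618

Extreme points and C = 44x_1 + 5x_2:
  (274, 0) → C = 12056
  (401/5, 323/5) → C = 19259/5
  (29/2, 196) → C = 1618
The feasible region is unbounded (it extends along (1, 0)), but C strictly increases along every unbounded feasible direction, so there is no improving ray and the minimum is attained at a vertex.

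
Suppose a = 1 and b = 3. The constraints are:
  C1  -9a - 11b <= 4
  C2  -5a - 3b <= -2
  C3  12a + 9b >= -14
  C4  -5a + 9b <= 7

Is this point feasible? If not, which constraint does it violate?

Constraint C4: -5a + 9b = 22, which is not ≤ 7. All other constraints are satisfied.

not feasible — violates C4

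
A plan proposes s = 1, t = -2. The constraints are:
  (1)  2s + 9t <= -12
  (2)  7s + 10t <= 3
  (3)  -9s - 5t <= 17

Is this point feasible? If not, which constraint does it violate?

(1): -16 ≤ -12 ✓
(2): -13 ≤ 3 ✓
(3): 1 ≤ 17 ✓

feasible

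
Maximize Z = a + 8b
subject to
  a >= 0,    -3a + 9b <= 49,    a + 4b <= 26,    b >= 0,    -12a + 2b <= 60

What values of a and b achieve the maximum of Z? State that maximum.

a = 38/21, b = 127/21, maximum Z = 1054/21

Vertices and Z = a + 8b:
  (0, 49/9) → Z = 392/9
  (0, 0) → Z = 0
  (38/21, 127/21) → Z = 1054/21
  (26, 0) → Z = 26

The optimum lies where -3a + 9b = 49 and a + 4b = 26.
Solving simultaneously gives a = 38/21, b = 127/21.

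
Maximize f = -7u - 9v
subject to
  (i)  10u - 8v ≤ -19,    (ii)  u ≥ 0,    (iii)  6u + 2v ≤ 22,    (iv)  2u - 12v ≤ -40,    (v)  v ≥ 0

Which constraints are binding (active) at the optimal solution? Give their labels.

(ii) and (iv)

Vertices and f = -7u - 9v:
  (69/34, 167/34) → f = -993/17
  (23/26, 181/52) → f = -1951/52
  (0, 11) → f = -99
  (0, 10/3) → f = -30

The maximum is at (0, 10/3). Substituting into each constraint, equality holds for (ii) and (iv); the remaining constraints have slack.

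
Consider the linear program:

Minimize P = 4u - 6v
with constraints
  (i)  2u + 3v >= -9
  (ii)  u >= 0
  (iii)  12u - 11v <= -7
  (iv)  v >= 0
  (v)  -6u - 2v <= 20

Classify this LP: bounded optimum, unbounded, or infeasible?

unbounded

From the feasible point (0, 7/11), moving in the direction (0, 1) keeps every constraint satisfied while P decreases without bound.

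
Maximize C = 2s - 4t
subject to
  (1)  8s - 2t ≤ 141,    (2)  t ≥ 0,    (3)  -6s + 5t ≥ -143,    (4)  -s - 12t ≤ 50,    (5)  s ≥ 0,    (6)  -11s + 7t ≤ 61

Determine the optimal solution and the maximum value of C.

s = 141/8, t = 0, maximum C = 141/4

Vertices and C = 2s - 4t:
  (141/8, 0) → C = 141/4
  (1109/34, 2039/34) → C = -2969/17
  (0, 0) → C = 0
  (0, 61/7) → C = -244/7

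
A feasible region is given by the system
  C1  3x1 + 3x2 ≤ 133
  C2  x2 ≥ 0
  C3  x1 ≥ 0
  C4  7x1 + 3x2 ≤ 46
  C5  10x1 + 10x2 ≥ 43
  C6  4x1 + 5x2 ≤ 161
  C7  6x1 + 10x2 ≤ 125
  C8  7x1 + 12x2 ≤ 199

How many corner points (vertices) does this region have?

5

Pairwise boundary intersections that survive every other constraint:
  (46/7, 0)
  (43/10, 0)
  (0, 43/10)
  (0, 25/2)
  (85/52, 599/52)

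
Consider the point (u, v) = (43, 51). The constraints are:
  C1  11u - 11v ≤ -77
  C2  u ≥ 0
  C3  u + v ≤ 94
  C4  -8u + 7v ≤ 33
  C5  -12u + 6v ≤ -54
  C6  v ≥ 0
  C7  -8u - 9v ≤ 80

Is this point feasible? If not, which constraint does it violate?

C1: -88 ≤ -77 ✓
C2: 43 ≥ 0 ✓
C3: 94 ≤ 94 ✓
C4: 13 ≤ 33 ✓
C5: -210 ≤ -54 ✓
C6: 51 ≥ 0 ✓
C7: -803 ≤ 80 ✓

feasible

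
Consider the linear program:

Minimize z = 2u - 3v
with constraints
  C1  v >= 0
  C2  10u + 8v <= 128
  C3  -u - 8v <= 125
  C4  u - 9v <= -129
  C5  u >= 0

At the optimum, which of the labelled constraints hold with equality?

C2 and C5

Vertices and z = 2u - 3v:
  (60/49, 709/49) → z = -2007/49
  (0, 16) → z = -48
  (0, 43/3) → z = -43

The minimum is at (0, 16). Substituting into each constraint, equality holds for C2 and C5; the remaining constraints have slack.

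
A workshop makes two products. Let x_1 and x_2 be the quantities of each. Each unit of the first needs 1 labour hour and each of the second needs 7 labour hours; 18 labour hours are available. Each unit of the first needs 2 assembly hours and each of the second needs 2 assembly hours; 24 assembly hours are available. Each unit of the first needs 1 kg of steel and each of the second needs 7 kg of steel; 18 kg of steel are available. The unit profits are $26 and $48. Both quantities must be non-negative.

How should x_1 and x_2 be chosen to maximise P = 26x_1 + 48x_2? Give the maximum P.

x_1 = 11, x_2 = 1, maximum P = 334

Extreme points and P = 26x_1 + 48x_2:
  (0, 0) → P = 0
  (0, 18/7) → P = 864/7
  (12, 0) → P = 312
  (11, 1) → P = 334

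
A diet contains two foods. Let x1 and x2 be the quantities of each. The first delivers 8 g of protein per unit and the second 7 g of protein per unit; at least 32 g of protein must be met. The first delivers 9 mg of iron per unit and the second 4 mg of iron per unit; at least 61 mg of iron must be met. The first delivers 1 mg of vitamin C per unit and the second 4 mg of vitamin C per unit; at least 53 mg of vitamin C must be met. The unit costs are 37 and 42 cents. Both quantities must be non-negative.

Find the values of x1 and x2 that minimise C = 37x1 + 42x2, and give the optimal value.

Vertices and C = 37x1 + 42x2:
  (0, 61/4) → C = 1281/2
  (53, 0) → C = 1961
  (1, 13) → C = 583
The feasible region is unbounded (it extends along (0, 1), (1, 0)), but C strictly increases along every unbounded feasible direction, so there is no improving ray and the minimum is attained at a vertex.

x1 = 1, x2 = 13, minimum C = 583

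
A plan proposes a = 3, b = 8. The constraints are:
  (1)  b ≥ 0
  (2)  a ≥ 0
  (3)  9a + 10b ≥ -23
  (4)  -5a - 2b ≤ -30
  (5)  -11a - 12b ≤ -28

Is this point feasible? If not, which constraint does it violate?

(1): 8 ≥ 0 ✓
(2): 3 ≥ 0 ✓
(3): 107 ≥ -23 ✓
(4): -31 ≤ -30 ✓
(5): -129 ≤ -28 ✓

feasible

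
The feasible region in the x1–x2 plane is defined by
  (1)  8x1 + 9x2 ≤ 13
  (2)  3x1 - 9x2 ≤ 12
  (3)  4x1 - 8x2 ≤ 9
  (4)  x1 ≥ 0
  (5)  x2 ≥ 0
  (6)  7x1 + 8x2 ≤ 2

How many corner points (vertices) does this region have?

Of the 15 pairwise boundary intersections, those satisfying every inequality are:
  (0, 0)
  (0, 1/4)
  (2/7, 0)

3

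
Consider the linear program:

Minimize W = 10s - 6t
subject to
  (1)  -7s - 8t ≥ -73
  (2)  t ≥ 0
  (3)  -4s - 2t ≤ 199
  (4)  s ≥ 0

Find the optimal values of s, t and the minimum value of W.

Feasible corners and W = 10s - 6t:
  (73/7, 0) → W = 730/7
  (0, 73/8) → W = -219/4
  (0, 0) → W = 0

The optimum lies where -7s - 8t = -73 and s = 0.
Solving simultaneously gives s = 0, t = 73/8.

s = 0, t = 73/8, minimum W = -219/4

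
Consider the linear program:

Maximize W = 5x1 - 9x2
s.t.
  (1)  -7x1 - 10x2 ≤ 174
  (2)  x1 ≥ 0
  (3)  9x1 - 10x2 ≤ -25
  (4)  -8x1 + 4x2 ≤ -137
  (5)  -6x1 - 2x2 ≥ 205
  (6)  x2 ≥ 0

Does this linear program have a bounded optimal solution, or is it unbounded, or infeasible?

infeasible

The boundaries 9x1 - 10x2 = -25 and -8x1 + 4x2 = -137 meet at (735/22, 1433/44), but that point violates -6x1 - 2x2 ≥ 205. Every candidate vertex is excluded by some other constraint, so the feasible region is empty.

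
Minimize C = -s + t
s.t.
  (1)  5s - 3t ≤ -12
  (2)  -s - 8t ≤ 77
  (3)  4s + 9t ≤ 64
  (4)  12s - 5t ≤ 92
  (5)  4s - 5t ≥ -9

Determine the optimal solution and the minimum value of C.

Feasible corners and C = -s + t:
  (-327/43, -373/43) → C = -46/43
  (-33/13, -3/13) → C = 30/13
  (-457/37, -299/37) → C = 158/37

The binding constraints are 5s - 3t = -12 and -s - 8t = 77.
Solving simultaneously gives s = -327/43, t = -373/43.

s = -327/43, t = -373/43, minimum C = -46/43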